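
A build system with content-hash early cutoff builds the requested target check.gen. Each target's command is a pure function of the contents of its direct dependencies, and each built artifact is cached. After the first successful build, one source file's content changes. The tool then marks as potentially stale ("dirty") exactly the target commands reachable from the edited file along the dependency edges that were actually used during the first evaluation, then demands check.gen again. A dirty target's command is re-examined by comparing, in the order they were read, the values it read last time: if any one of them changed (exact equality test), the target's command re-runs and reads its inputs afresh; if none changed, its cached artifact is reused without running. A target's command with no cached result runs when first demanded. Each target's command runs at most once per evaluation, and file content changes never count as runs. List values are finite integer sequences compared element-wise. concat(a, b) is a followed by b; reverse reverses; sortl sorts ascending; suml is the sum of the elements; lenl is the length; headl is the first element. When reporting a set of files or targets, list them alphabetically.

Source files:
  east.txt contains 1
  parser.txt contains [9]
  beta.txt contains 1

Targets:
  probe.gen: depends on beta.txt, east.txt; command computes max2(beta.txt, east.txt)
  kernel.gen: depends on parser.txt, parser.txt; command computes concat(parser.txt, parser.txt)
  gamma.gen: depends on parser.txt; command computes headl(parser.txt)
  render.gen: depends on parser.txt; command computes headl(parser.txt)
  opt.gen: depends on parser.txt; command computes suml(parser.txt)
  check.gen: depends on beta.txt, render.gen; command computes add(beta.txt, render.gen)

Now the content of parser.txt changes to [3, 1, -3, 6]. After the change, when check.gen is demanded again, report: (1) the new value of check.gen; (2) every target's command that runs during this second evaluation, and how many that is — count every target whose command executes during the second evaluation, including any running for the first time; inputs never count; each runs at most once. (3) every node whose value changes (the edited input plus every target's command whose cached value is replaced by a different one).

First evaluation (everything demanded from the output):
  render.gen = headl([9]) = 9
  check.gen = add(1, 9) = 10

Propagation after the edit:
  render.gen: runs — parser.txt [9]->[3, 1, -3, 6]; result 3.
  check.gen: runs — render.gen 9->3; result 4.

New value of check.gen: 4.
Target commands that run: check.gen, render.gen — 2 in total.
Values that change: check.gen, parser.txt, render.gen.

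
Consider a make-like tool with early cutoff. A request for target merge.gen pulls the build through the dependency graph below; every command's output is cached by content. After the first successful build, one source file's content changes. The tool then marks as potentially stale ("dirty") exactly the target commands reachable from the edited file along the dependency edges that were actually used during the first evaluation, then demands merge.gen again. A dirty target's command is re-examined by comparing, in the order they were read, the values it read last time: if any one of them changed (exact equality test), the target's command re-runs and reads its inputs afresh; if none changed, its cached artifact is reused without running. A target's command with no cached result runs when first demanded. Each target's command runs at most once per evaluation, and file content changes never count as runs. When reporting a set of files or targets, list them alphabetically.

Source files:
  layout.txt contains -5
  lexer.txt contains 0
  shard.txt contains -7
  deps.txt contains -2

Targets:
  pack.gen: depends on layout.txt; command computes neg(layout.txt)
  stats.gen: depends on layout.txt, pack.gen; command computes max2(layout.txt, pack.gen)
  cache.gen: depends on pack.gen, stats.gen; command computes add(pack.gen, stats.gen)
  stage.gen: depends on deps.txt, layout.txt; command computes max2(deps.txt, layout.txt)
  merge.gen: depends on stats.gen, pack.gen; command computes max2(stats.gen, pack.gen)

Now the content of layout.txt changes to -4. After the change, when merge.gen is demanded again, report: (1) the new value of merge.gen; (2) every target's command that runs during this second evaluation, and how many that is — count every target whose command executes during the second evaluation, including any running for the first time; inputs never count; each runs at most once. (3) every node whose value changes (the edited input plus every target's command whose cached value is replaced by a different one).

First demand of the output computes:
  pack.gen = neg(-5) = 5
  stats.gen = max2(-5, 5) = 5
  merge.gen = max2(5, 5) = 5

After the edit, cleaning proceeds:
  pack.gen: a read changed (layout.txt -5->-4) — executes, giving 4.
  stats.gen: a read changed (layout.txt -5->-4; pack.gen 5->4) — executes, giving 4.
  merge.gen: a read changed (stats.gen 5->4; pack.gen 5->4) — executes, giving 4.

Demanding merge.gen again yields 4.
3 target commands run: merge.gen, pack.gen, stats.gen.
The nodes whose values change: layout.txt, merge.gen, pack.gen, stats.gen.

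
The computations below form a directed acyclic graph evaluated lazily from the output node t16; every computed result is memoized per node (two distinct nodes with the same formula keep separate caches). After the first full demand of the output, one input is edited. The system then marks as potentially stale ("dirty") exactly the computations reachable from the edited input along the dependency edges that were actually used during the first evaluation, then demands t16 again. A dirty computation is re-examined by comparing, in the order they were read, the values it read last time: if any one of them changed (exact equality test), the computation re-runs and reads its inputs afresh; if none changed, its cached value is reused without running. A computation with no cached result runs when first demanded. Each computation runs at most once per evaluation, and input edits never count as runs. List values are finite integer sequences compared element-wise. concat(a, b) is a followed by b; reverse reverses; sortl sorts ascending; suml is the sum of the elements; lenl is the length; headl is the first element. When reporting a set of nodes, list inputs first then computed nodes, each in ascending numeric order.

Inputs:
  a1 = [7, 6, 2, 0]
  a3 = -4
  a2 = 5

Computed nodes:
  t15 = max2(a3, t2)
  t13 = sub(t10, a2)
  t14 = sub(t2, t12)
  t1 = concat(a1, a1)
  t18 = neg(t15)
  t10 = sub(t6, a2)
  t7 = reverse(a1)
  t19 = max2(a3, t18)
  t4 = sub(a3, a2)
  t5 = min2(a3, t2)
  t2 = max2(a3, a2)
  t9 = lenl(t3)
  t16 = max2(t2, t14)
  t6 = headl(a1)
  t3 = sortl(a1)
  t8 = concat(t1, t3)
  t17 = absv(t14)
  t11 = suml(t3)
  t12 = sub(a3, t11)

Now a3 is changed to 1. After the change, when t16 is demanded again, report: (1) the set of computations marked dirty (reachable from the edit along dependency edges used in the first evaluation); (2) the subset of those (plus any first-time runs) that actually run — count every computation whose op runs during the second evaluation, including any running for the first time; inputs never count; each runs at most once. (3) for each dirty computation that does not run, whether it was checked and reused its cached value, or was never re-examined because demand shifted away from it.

The edit dirties: t2, t12, t14, t16.
4 computations run: t2, t12, t14, t16.
No dirty computation escaped a run.

First demand of the output computes:
  t2 = max2(-4, 5) = 5
  t3 = sortl([7, 6, 2, 0]) = [0, 2, 6, 7]
  t11 = suml([0, 2, 6, 7]) = 15
  t12 = sub(-4, 15) = -19
  t14 = sub(5, -19) = 24
  t16 = max2(5, 24) = 24

After the edit, cleaning proceeds:
  t2: a read changed (a3 -4->1) — executes, giving 5 — identical to its old value.
  t12: a read changed (a3 -4->1) — executes, giving -14.
  t14: a read changed (t12 -19->-14) — executes, giving 19.
  t16: a read changed (t14 24->19) — executes, giving 19.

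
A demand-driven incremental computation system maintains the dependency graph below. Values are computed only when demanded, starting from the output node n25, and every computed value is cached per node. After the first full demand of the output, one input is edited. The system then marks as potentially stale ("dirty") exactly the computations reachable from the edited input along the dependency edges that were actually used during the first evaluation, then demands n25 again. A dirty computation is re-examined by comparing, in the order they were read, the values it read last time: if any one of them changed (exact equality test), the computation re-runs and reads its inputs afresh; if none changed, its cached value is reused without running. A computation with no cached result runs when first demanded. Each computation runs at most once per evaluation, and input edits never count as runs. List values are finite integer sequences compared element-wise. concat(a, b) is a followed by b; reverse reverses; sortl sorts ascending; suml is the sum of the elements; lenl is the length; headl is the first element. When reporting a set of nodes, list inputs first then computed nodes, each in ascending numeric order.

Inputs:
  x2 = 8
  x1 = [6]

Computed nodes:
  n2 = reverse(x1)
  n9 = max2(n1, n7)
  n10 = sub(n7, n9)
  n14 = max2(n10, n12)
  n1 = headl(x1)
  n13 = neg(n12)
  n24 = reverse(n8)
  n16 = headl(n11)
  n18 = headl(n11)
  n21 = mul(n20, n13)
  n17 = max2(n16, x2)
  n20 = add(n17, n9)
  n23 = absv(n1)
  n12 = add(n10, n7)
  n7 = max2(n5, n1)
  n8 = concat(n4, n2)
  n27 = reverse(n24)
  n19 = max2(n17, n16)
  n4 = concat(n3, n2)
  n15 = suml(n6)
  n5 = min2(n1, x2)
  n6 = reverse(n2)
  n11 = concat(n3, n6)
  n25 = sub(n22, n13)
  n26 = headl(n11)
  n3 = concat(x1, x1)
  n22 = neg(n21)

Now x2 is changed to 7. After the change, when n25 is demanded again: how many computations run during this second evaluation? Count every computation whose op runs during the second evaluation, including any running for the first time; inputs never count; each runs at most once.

Computations that run: n5, n17, n20, n21, n22, n25 — 6 in total.
Key observation: the cutoff stops propagation at n7 — its inputs' values are unchanged, so it reuses its cache.

First evaluation (everything demanded from the output):
  n1 = headl([6]) = 6
  n2 = reverse([6]) = [6]
  n3 = concat([6], [6]) = [6, 6]
  n5 = min2(6, 8) = 6
  n6 = reverse([6]) = [6]
  n7 = max2(6, 6) = 6
  n9 = max2(6, 6) = 6
  n10 = sub(6, 6) = 0
  n11 = concat([6, 6], [6]) = [6, 6, 6]
  n12 = add(0, 6) = 6
  n13 = neg(6) = -6
  n16 = headl([6, 6, 6]) = 6
  n17 = max2(6, 8) = 8
  n20 = add(8, 6) = 14
  n21 = mul(14, -6) = -84
  n22 = neg(-84) = 84
  n25 = sub(84, -6) = 90

Propagation after the edit:
  n5: runs — x2 8->7; result 6 (same value as before).
  n7: checked — values it read are unchanged (n5 unchanged, n1 unchanged); reused cached 6 without running.
  n9: checked — values it read are unchanged (n1 unchanged, n7 unchanged); reused cached 6 without running.
  n10: checked — values it read are unchanged (n7 unchanged, n9 unchanged); reused cached 0 without running.
  n12: checked — values it read are unchanged (n10 unchanged, n7 unchanged); reused cached 6 without running.
  n13: checked — values it read are unchanged (n12 unchanged); reused cached -6 without running.
  n17: runs — x2 8->7; result 7.
  n20: runs — n17 8->7; result 13.
  n21: runs — n20 14->13; result -78.
  n22: runs — n21 -84->-78; result 78.
  n25: runs — n22 84->78; result 84.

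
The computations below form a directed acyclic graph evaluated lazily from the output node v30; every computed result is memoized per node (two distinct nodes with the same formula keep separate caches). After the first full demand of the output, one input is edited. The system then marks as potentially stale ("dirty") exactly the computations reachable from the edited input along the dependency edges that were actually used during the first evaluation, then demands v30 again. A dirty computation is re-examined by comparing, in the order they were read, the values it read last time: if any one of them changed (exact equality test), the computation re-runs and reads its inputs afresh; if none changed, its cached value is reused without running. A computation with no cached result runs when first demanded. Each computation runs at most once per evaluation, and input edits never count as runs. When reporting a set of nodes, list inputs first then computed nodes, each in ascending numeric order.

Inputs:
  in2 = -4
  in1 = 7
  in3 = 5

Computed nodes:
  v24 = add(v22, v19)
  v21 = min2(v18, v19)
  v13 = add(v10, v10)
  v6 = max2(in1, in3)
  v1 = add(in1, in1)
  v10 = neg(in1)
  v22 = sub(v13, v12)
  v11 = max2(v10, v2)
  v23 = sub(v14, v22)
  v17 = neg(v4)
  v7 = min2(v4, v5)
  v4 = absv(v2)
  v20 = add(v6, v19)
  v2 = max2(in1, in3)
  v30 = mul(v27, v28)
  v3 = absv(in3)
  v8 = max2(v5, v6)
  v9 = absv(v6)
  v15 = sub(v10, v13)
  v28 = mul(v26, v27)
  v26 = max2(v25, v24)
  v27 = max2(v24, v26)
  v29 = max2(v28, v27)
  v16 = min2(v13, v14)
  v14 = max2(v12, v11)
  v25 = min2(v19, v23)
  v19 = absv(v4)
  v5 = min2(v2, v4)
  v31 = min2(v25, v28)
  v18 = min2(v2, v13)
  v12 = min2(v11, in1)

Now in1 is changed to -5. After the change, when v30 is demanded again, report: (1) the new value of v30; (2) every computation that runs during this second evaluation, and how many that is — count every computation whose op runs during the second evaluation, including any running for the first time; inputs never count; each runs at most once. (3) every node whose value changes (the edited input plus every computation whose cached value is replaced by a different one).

First demand of the output computes:
  v2 = max2(7, 5) = 7
  v4 = absv(7) = 7
  v10 = neg(7) = -7
  v11 = max2(-7, 7) = 7
  v12 = min2(7, 7) = 7
  v13 = add(-7, -7) = -14
  v14 = max2(7, 7) = 7
  v19 = absv(7) = 7
  v22 = sub(-14, 7) = -21
  v23 = sub(7, -21) = 28
  v24 = add(-21, 7) = -14
  v25 = min2(7, 28) = 7
  v26 = max2(7, -14) = 7
  v27 = max2(-14, 7) = 7
  v28 = mul(7, 7) = 49
  v30 = mul(7, 49) = 343

After the edit, cleaning proceeds:
  v2: a read changed (in1 7->-5) — executes, giving 5.
  v4: a read changed (v2 7->5) — executes, giving 5.
  v10: a read changed (in1 7->-5) — executes, giving 5.
  v11: a read changed (v10 -7->5; v2 7->5) — executes, giving 5.
  v12: a read changed (v11 7->5; in1 7->-5) — executes, giving -5.
  v13: a read changed (v10 -7->5; v10 -7->5) — executes, giving 10.
  v14: a read changed (v12 7->-5; v11 7->5) — executes, giving 5.
  v19: a read changed (v4 7->5) — executes, giving 5.
  v22: a read changed (v13 -14->10; v12 7->-5) — executes, giving 15.
  v23: a read changed (v14 7->5; v22 -21->15) — executes, giving -10.
  v24: a read changed (v22 -21->15; v19 7->5) — executes, giving 20.
  v25: a read changed (v19 7->5; v23 28->-10) — executes, giving -10.
  v26: a read changed (v25 7->-10; v24 -14->20) — executes, giving 20.
  v27: a read changed (v24 -14->20; v26 7->20) — executes, giving 20.
  v28: a read changed (v26 7->20; v27 7->20) — executes, giving 400.
  v30: a read changed (v27 7->20; v28 49->400) — executes, giving 8000.

Demanding v30 again yields 8000.
16 computations run: v2, v4, v10, v11, v12, v13, v14, v19, v22, v23, v24, v25, v26, v27, v28, v30.
The nodes whose values change: in1, v2, v4, v10, v11, v12, v13, v14, v19, v22, v23, v24, v25, v26, v27, v28, v30.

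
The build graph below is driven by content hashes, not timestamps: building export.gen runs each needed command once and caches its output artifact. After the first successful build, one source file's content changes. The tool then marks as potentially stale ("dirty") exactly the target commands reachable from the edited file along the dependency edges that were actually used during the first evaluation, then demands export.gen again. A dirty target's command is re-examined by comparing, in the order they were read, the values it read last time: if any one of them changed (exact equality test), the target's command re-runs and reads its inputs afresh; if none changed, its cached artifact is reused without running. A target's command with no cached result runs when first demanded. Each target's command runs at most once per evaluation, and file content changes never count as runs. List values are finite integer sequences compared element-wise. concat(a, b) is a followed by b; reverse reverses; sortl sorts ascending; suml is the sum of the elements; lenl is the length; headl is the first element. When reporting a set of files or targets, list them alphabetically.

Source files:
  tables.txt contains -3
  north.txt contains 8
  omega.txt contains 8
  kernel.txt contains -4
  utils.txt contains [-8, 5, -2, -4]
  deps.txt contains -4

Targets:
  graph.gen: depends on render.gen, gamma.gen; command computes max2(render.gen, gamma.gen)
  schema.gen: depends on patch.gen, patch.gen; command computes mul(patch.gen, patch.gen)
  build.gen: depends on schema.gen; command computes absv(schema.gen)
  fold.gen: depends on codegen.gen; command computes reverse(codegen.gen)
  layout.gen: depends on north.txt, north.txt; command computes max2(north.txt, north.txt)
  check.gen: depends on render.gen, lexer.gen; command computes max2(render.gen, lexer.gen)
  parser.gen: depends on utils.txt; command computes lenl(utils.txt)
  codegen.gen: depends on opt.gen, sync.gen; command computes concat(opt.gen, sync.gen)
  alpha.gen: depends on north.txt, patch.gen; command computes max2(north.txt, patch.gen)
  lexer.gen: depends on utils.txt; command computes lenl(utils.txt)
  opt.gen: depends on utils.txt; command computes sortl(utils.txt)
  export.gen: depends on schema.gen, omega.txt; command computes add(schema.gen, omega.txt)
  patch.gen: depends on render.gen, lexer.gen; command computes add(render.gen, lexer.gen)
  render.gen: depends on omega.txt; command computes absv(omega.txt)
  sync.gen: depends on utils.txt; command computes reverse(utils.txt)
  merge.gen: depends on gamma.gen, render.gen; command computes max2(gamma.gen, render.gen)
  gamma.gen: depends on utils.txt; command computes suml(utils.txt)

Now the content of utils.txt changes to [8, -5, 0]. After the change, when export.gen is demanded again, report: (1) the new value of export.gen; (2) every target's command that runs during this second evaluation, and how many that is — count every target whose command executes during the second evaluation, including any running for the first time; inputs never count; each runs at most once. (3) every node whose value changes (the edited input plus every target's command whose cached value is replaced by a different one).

export.gen now evaluates to 129.
Run set: export.gen, lexer.gen, patch.gen, schema.gen (4 run).
Changed values: export.gen, lexer.gen, patch.gen, schema.gen, utils.txt.

Initial pass — values computed on the first demand:
  lexer.gen = lenl([-8, 5, -2, -4]) = 4
  render.gen = absv(8) = 8
  patch.gen = add(8, 4) = 12
  schema.gen = mul(12, 12) = 144
  export.gen = add(144, 8) = 152

Second demand — change propagation:
  lexer.gen: re-runs because utils.txt [-8, 5, -2, -4]->[8, -5, 0]; new result 3.
  patch.gen: re-runs because lexer.gen 4->3; new result 11.
  schema.gen: re-runs because patch.gen 12->11; patch.gen 12->11; new result 121.
  export.gen: re-runs because schema.gen 144->121; new result 129.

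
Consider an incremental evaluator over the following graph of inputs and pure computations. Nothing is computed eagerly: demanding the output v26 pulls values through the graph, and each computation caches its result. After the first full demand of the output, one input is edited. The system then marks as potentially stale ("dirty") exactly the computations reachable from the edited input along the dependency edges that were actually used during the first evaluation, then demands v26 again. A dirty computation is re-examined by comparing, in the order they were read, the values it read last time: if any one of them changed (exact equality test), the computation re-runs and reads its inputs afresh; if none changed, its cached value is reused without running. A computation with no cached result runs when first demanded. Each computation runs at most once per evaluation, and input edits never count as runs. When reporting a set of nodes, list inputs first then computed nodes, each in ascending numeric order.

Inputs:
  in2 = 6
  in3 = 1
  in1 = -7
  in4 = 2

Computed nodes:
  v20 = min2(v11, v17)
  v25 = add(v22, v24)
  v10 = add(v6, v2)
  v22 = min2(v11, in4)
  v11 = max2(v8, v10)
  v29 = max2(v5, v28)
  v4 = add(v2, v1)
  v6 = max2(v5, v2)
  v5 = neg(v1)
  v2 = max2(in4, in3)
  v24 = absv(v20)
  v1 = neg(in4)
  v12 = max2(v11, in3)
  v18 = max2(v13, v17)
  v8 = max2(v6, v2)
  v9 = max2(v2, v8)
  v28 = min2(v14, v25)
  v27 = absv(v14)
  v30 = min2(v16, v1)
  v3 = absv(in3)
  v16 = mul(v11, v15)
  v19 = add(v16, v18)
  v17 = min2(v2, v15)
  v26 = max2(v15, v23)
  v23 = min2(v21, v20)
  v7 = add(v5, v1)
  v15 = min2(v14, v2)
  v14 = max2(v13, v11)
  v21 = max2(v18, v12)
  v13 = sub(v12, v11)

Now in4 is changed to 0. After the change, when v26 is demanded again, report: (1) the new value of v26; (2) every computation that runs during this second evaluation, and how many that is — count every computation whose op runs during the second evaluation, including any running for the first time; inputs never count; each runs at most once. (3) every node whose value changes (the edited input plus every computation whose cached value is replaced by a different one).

v26 now evaluates to 1.
Run set: v1, v2, v5, v6, v8, v10, v11, v12, v13, v14, v15, v17, v18, v20, v21, v23, v26 (17 run).
Changed values: in4, v1, v2, v5, v6, v8, v10, v11, v12, v14, v15, v17, v18, v20, v21, v23, v26.

Initial pass — values computed on the first demand:
  v1 = neg(2) = -2
  v2 = max2(2, 1) = 2
  v5 = neg(-2) = 2
  v6 = max2(2, 2) = 2
  v8 = max2(2, 2) = 2
  v10 = add(2, 2) = 4
  v11 = max2(2, 4) = 4
  v12 = max2(4, 1) = 4
  v13 = sub(4, 4) = 0
  v14 = max2(0, 4) = 4
  v15 = min2(4, 2) = 2
  v17 = min2(2, 2) = 2
  v18 = max2(0, 2) = 2
  v20 = min2(4, 2) = 2
  v21 = max2(2, 4) = 4
  v23 = min2(4, 2) = 2
  v26 = max2(2, 2) = 2

Second demand — change propagation:
  v1: re-runs because in4 2->0; new result 0.
  v2: re-runs because in4 2->0; new result 1.
  v5: re-runs because v1 -2->0; new result 0.
  v6: re-runs because v5 2->0; v2 2->1; new result 1.
  v8: re-runs because v6 2->1; v2 2->1; new result 1.
  v10: re-runs because v6 2->1; v2 2->1; new result 2.
  v11: re-runs because v8 2->1; v10 4->2; new result 2.
  v12: re-runs because v11 4->2; new result 2.
  v13: re-runs because v12 4->2; v11 4->2; new result 0 (unchanged).
  v14: re-runs because v11 4->2; new result 2.
  v15: re-runs because v14 4->2; v2 2->1; new result 1.
  v17: re-runs because v2 2->1; v15 2->1; new result 1.
  v18: re-runs because v17 2->1; new result 1.
  v20: re-runs because v11 4->2; v17 2->1; new result 1.
  v21: re-runs because v18 2->1; v12 4->2; new result 2.
  v23: re-runs because v21 4->2; v20 2->1; new result 1.
  v26: re-runs because v15 2->1; v23 2->1; new result 1.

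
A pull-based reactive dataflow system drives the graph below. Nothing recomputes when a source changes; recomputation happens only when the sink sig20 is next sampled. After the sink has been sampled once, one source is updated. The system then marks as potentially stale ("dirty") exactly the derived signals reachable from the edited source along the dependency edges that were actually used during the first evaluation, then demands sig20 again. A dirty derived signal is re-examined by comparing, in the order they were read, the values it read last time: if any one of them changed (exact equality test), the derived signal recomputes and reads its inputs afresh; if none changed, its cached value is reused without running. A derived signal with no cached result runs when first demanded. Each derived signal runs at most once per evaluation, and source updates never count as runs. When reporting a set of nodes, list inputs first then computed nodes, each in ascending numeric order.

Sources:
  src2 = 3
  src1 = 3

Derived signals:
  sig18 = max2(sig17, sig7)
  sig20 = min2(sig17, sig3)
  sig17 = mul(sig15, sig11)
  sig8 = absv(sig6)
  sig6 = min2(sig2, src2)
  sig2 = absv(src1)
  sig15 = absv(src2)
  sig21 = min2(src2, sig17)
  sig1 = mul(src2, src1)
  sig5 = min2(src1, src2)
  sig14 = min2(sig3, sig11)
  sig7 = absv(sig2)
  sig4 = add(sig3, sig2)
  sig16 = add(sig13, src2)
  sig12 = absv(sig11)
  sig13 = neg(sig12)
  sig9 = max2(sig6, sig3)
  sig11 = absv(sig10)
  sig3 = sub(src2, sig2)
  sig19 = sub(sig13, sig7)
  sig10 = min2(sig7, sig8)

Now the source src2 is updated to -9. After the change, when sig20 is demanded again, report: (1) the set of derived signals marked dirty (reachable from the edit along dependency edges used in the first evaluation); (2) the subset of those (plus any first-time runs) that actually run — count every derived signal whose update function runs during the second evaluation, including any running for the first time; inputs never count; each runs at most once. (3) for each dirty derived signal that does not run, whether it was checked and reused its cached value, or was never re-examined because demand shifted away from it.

Marked dirty: sig3, sig6, sig8, sig10, sig11, sig15, sig17, sig20.
Derived signals that run: sig3, sig6, sig8, sig10, sig15, sig17, sig20 — 7 in total.
Checked but reused from cache: sig11.
Key observation: the cutoff stops propagation at sig11 — its inputs' values are unchanged, so it reuses its cache.

First evaluation (everything demanded from the output):
  sig2 = absv(3) = 3
  sig3 = sub(3, 3) = 0
  sig6 = min2(3, 3) = 3
  sig7 = absv(3) = 3
  sig8 = absv(3) = 3
  sig10 = min2(3, 3) = 3
  sig11 = absv(3) = 3
  sig15 = absv(3) = 3
  sig17 = mul(3, 3) = 9
  sig20 = min2(9, 0) = 0

Propagation after the edit:
  sig3: runs — src2 3->-9; result -12.
  sig6: runs — src2 3->-9; result -9.
  sig8: runs — sig6 3->-9; result 9.
  sig10: runs — sig8 3->9; result 3 (same value as before).
  sig11: checked — values it read are unchanged (sig10 unchanged); reused cached 3 without running.
  sig15: runs — src2 3->-9; result 9.
  sig17: runs — sig15 3->9; result 27.
  sig20: runs — sig17 9->27; sig3 0->-12; result -12.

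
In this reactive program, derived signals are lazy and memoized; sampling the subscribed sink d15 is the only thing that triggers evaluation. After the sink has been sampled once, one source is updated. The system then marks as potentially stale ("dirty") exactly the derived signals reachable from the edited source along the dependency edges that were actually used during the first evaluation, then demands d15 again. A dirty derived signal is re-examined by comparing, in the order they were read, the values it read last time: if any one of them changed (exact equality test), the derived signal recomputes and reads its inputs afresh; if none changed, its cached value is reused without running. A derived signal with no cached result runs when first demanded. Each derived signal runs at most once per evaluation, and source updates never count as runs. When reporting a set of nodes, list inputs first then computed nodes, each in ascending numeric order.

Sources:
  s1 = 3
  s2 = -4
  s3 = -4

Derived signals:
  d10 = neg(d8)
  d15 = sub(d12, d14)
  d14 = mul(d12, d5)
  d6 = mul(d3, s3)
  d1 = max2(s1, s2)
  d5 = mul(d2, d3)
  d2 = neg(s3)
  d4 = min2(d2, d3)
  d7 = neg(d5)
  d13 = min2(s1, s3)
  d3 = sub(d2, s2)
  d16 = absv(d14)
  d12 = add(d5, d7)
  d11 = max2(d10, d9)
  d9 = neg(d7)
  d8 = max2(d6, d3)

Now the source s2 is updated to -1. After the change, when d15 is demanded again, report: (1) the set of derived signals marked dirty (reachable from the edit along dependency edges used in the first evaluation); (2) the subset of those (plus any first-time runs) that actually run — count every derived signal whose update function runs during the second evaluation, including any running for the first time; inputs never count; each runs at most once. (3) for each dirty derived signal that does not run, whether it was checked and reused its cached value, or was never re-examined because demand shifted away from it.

First demand of the output computes:
  d2 = neg(-4) = 4
  d3 = sub(4, -4) = 8
  d5 = mul(4, 8) = 32
  d7 = neg(32) = -32
  d12 = add(32, -32) = 0
  d14 = mul(0, 32) = 0
  d15 = sub(0, 0) = 0

After the edit, cleaning proceeds:
  d3: a read changed (s2 -4->-1) — executes, giving 5.
  d5: a read changed (d3 8->5) — executes, giving 20.
  d7: a read changed (d5 32->20) — executes, giving -20.
  d12: a read changed (d5 32->20; d7 -32->-20) — executes, giving 0 — identical to its old value.
  d14: a read changed (d5 32->20) — executes, giving 0 — identical to its old value.
  d15: dirty, but its reads are unchanged (d12 unchanged, d14 unchanged); cached 0 stands.

Note where the cutoff bites: d15 is checked, finds nothing changed, and keeps its cache.

The edit dirties: d3, d5, d7, d12, d14, d15.
5 derived signals run: d3, d5, d7, d12, d14.
Cache hits after checking: d15.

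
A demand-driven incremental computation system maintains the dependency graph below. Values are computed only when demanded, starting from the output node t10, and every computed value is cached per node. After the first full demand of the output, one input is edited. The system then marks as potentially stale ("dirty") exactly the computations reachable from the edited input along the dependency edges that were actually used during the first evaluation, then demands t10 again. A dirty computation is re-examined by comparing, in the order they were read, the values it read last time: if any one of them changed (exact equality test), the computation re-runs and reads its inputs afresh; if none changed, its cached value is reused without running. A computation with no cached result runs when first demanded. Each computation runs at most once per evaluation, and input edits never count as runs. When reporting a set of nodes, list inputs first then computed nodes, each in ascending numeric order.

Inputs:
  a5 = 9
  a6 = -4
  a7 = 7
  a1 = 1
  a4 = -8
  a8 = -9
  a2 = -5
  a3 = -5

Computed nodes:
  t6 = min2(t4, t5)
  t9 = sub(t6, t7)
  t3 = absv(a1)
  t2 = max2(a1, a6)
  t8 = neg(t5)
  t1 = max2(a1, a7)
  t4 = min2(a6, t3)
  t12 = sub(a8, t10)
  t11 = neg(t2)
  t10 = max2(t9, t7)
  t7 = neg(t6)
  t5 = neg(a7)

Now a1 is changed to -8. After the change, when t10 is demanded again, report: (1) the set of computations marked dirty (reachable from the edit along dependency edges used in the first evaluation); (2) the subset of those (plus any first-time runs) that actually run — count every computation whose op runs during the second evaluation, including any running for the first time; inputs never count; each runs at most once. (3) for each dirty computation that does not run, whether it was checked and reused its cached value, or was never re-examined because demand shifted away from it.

Marked dirty: t3, t4, t6, t7, t9, t10.
Computations that run: t3, t4 — 2 in total.
Checked but reused from cache: t6, t7, t9, t10.
Key observation: the change is absorbed at t4 — it re-runs but produces the same value, and the output's value is unchanged.

First evaluation (everything demanded from the output):
  t3 = absv(1) = 1
  t4 = min2(-4, 1) = -4
  t5 = neg(7) = -7
  t6 = min2(-4, -7) = -7
  t7 = neg(-7) = 7
  t9 = sub(-7, 7) = -14
  t10 = max2(-14, 7) = 7

Propagation after the edit:
  t3: runs — a1 1->-8; result 8.
  t4: runs — t3 1->8; result -4 (same value as before).
  t6: checked — values it read are unchanged (t4 unchanged, t5 unchanged); reused cached -7 without running.
  t7: checked — values it read are unchanged (t6 unchanged); reused cached 7 without running.
  t9: checked — values it read are unchanged (t6 unchanged, t7 unchanged); reused cached -14 without running.
  t10: checked — values it read are unchanged (t9 unchanged, t7 unchanged); reused cached 7 without running.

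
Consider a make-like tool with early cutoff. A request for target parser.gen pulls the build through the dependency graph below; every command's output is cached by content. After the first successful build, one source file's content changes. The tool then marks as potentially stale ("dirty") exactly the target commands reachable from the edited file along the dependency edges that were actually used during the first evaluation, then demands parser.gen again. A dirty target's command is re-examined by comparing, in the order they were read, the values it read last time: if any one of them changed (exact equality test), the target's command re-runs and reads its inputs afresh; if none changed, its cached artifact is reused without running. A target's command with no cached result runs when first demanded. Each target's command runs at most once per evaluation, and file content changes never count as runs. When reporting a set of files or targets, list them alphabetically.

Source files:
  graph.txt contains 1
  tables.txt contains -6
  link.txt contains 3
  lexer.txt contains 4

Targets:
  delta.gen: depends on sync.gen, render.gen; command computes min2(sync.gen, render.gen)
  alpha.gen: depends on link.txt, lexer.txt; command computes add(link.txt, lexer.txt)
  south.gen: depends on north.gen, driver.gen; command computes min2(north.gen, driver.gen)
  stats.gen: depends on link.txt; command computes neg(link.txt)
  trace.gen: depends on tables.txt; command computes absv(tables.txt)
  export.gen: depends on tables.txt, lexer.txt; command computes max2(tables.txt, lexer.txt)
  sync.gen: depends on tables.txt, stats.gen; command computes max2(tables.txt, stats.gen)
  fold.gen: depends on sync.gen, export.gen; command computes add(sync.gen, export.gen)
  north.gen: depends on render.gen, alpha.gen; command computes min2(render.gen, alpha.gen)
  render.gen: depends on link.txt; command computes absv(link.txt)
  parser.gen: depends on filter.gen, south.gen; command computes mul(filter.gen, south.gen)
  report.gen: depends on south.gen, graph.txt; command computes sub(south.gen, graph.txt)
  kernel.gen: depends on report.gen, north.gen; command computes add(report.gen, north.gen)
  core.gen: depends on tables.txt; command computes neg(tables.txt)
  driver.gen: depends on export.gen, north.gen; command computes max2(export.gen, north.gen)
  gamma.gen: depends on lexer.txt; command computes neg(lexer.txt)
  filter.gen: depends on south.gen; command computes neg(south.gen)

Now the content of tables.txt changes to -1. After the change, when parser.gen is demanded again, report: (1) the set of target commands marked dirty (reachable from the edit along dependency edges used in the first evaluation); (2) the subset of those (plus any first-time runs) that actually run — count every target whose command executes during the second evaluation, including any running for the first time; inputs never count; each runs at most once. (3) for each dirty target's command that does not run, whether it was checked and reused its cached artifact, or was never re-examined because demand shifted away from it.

First demand of the output computes:
  alpha.gen = add(3, 4) = 7
  export.gen = max2(-6, 4) = 4
  render.gen = absv(3) = 3
  north.gen = min2(3, 7) = 3
  driver.gen = max2(4, 3) = 4
  south.gen = min2(3, 4) = 3
  filter.gen = neg(3) = -3
  parser.gen = mul(-3, 3) = -9

After the edit, cleaning proceeds:
  export.gen: a read changed (tables.txt -6->-1) — executes, giving 4 — identical to its old value.
  driver.gen: dirty, but its reads are unchanged (export.gen unchanged, north.gen unchanged); cached 4 stands.
  south.gen: dirty, but its reads are unchanged (north.gen unchanged, driver.gen unchanged); cached 3 stands.
  filter.gen: dirty, but its reads are unchanged (south.gen unchanged); cached -3 stands.
  parser.gen: dirty, but its reads are unchanged (filter.gen unchanged, south.gen unchanged); cached -9 stands.

Note the absorption at export.gen: it re-runs yet its value is the same, leaving the output's value untouched.

The edit dirties: driver.gen, export.gen, filter.gen, parser.gen, south.gen.
1 target commands run: export.gen.
Cache hits after checking: driver.gen, filter.gen, parser.gen, south.gen.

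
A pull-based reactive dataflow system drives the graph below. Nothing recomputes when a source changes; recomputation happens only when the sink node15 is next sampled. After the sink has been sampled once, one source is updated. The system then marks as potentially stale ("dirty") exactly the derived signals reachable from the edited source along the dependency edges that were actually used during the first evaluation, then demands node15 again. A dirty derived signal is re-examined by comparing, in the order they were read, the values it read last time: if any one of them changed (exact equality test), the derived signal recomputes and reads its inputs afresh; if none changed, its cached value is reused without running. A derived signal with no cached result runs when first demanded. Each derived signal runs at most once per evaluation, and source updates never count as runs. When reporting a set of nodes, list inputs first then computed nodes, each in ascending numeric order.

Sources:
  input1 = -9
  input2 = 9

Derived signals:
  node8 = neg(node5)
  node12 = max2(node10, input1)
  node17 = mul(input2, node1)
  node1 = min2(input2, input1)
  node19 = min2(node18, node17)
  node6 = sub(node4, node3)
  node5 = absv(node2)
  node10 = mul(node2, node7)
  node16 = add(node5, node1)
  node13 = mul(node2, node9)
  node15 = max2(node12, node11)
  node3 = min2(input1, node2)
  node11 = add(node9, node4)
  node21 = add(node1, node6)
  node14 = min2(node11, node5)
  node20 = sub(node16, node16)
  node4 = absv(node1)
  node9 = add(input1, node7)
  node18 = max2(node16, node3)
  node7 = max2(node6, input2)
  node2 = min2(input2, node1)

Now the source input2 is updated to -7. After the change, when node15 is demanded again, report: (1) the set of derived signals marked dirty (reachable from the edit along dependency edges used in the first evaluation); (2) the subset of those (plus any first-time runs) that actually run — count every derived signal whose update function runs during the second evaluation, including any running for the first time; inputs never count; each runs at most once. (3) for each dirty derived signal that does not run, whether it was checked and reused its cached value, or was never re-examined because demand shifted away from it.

Marked dirty: node1, node2, node3, node4, node6, node7, node9, node10, node11, node12, node15.
Derived signals that run: node1, node2, node7 — 3 in total.
Checked but reused from cache: node3, node4, node6, node9, node10, node11, node12, node15.
Key observation: the cutoff stops propagation at node3 — its inputs' values are unchanged, so it reuses its cache.

First evaluation (everything demanded from the output):
  node1 = min2(9, -9) = -9
  node2 = min2(9, -9) = -9
  node3 = min2(-9, -9) = -9
  node4 = absv(-9) = 9
  node6 = sub(9, -9) = 18
  node7 = max2(18, 9) = 18
  node9 = add(-9, 18) = 9
  node10 = mul(-9, 18) = -162
  node11 = add(9, 9) = 18
  node12 = max2(-162, -9) = -9
  node15 = max2(-9, 18) = 18

Propagation after the edit:
  node1: runs — input2 9->-7; result -9 (same value as before).
  node2: runs — input2 9->-7; result -9 (same value as before).
  node3: checked — values it read are unchanged (input1 unchanged, node2 unchanged); reused cached -9 without running.
  node4: checked — values it read are unchanged (node1 unchanged); reused cached 9 without running.
  node6: checked — values it read are unchanged (node4 unchanged, node3 unchanged); reused cached 18 without running.
  node7: runs — input2 9->-7; result 18 (same value as before).
  node9: checked — values it read are unchanged (input1 unchanged, node7 unchanged); reused cached 9 without running.
  node10: checked — values it read are unchanged (node2 unchanged, node7 unchanged); reused cached -162 without running.
  node11: checked — values it read are unchanged (node9 unchanged, node4 unchanged); reused cached 18 without running.
  node12: checked — values it read are unchanged (node10 unchanged, input1 unchanged); reused cached -9 without running.
  node15: checked — values it read are unchanged (node12 unchanged, node11 unchanged); reused cached 18 without running.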